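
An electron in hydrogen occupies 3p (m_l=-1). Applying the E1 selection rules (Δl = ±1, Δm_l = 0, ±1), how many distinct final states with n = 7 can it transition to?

E1 requires Δl = ±1, so l_f ∈ {0, 2}; with 0 ≤ l_f ≤ n_f−1 = 6, the allowed l_f values are {0, 2}.
For l_f = 0: m_f ∈ {m_i−1, m_i, m_i+1} ∩ [−0, 0] = {0} → 1 state.
For l_f = 2: m_f ∈ {m_i−1, m_i, m_i+1} ∩ [−2, 2] = {-2, -1, 0} → 3 states.
Total: 4.

4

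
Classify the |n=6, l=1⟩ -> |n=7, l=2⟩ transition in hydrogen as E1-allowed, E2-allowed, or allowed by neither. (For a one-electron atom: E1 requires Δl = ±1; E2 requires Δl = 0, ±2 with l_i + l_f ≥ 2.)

Δl = 2 − 1 = +1; l_i + l_f = 3.
E1 (Δl = ±1): satisfied.
E2 (Δl = 0,±2, l_i+l_f ≥ 2): not satisfied.

E1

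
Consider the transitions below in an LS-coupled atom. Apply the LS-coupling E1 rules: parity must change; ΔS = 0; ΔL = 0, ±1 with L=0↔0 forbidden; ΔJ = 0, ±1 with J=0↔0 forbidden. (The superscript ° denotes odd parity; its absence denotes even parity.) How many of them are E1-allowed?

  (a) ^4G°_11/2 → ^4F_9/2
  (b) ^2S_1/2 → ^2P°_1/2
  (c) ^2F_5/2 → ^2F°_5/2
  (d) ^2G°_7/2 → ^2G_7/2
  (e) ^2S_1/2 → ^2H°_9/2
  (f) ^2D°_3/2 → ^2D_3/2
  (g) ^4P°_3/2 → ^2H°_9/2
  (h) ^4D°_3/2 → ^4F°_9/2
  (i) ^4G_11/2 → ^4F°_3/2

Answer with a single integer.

(a) allowed
(b) allowed
(c) allowed
(d) allowed
(e) forbidden (ΔL, ΔJ fail)
(f) allowed
(g) forbidden (parity, ΔS, ΔL, ΔJ fail)
(h) forbidden (parity, ΔJ fail)
(i) forbidden (ΔJ fails)
Total allowed: 5 of 9.

5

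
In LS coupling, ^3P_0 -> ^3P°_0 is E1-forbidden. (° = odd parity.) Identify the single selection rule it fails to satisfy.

the J=0 ↔ J=0 exclusion

Parity must change: even → odd — satisfied.
ΔS = 0: S: 1 → 1 — satisfied.
ΔL = 0, ±1 (not L=0↔0): L: 1 → 1, ΔL = +0 — satisfied.
ΔJ = 0, ±1 (not J=0↔0): J: 0 → 0, ΔJ = +0 — violated.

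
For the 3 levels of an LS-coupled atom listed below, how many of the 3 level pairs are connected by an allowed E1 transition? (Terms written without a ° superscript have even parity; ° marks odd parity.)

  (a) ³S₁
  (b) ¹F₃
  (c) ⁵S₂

0

(a)–(b): forbidden (parity, ΔS, ΔL, ΔJ).
(a)–(c): forbidden (parity, ΔS, ΔL).
(b)–(c): forbidden (parity, ΔS, ΔL).
Allowed pairs: 0 of 3.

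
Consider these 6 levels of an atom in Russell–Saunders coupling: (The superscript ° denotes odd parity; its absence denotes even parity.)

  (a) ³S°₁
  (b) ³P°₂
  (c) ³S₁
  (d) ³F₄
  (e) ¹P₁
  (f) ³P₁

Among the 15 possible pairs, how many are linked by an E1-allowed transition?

(a)–(b): forbidden (parity).
(a)–(c): forbidden (ΔL).
(a)–(d): forbidden (ΔL, ΔJ).
(a)–(e): forbidden (ΔS).
(a)–(f): allowed.
(b)–(c): allowed.
(b)–(d): forbidden (ΔL, ΔJ).
(b)–(e): forbidden (ΔS).
(b)–(f): allowed.
(c)–(d): forbidden (parity, ΔL, ΔJ).
(c)–(e): forbidden (parity, ΔS).
(c)–(f): forbidden (parity).
(d)–(e): forbidden (parity, ΔS, ΔL, ΔJ).
(d)–(f): forbidden (parity, ΔL, ΔJ).
(e)–(f): forbidden (parity, ΔS).
Allowed pairs: 3 of 15.

3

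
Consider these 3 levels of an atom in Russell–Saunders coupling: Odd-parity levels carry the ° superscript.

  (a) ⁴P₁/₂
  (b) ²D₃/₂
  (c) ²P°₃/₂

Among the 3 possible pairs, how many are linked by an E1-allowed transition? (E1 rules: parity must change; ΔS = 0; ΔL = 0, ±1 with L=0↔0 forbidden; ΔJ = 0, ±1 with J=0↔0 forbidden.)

(a)–(b): forbidden (parity, ΔS).
(a)–(c): forbidden (ΔS).
(b)–(c): allowed.
Allowed pairs: 1 of 3.

1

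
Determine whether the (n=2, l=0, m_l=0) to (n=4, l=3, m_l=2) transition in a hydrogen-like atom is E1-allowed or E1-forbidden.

forbidden

l: 0 → 3 (Δl = +3). Δl = ±1 fails.
Δm_l = 2 − (0) = +2. E1 requires Δm_l = 0, ±1: fails.
The transition is electric-dipole forbidden.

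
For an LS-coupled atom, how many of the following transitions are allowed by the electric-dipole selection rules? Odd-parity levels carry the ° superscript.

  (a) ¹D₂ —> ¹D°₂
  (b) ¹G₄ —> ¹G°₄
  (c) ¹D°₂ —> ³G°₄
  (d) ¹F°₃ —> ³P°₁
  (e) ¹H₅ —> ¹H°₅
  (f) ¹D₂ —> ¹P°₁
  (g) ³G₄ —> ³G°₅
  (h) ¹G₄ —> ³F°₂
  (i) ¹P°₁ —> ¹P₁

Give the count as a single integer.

6

(a) allowed
(b) allowed
(c) forbidden (parity, ΔS, ΔL, ΔJ fail)
(d) forbidden (parity, ΔS, ΔL, ΔJ fail)
(e) allowed
(f) allowed
(g) allowed
(h) forbidden (ΔS, ΔJ fail)
(i) allowed
Total allowed: 6 of 9.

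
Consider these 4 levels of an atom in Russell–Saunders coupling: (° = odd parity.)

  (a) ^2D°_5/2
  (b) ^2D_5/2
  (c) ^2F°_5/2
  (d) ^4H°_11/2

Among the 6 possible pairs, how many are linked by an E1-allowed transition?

2

(a)–(b): allowed.
(a)–(c): forbidden (parity).
(a)–(d): forbidden (parity, ΔS, ΔL, ΔJ).
(b)–(c): allowed.
(b)–(d): forbidden (ΔS, ΔL, ΔJ).
(c)–(d): forbidden (parity, ΔS, ΔL, ΔJ).
Allowed pairs: 2 of 6.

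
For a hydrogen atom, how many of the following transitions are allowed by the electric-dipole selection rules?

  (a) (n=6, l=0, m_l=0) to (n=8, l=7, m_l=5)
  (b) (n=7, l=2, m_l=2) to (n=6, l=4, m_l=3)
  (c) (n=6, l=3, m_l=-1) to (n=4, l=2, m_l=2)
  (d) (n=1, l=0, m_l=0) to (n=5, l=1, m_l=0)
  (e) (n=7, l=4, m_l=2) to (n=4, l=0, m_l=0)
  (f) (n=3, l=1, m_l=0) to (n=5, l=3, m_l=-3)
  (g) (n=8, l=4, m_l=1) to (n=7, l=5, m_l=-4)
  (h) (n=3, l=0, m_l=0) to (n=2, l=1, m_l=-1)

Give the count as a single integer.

2

(a) forbidden — Δl = +7 (E1 requires Δl = ±1); Δm_l = +5 (E1 requires Δm_l = 0, ±1)
(b) forbidden — Δl = +2 (E1 requires Δl = ±1)
(c) forbidden — Δm_l = +3 (E1 requires Δm_l = 0, ±1)
(d) allowed
(e) forbidden — Δl = -4 (E1 requires Δl = ±1); Δm_l = -2 (E1 requires Δm_l = 0, ±1)
(f) forbidden — Δl = +2 (E1 requires Δl = ±1); Δm_l = -3 (E1 requires Δm_l = 0, ±1)
(g) forbidden — Δm_l = -5 (E1 requires Δm_l = 0, ±1)
(h) allowed
Total allowed: 2 of 8.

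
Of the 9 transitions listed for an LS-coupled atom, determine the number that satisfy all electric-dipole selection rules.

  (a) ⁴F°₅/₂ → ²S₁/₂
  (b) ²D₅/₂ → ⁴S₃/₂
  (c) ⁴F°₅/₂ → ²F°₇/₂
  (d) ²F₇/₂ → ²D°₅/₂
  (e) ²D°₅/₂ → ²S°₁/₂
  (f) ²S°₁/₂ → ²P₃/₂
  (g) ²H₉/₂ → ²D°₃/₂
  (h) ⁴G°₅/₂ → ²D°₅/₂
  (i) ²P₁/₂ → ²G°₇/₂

(a) forbidden (ΔS, ΔL, ΔJ fail)
(b) forbidden (parity, ΔS, ΔL fail)
(c) forbidden (parity, ΔS fail)
(d) allowed
(e) forbidden (parity, ΔL, ΔJ fail)
(f) allowed
(g) forbidden (ΔL, ΔJ fail)
(h) forbidden (parity, ΔS, ΔL fail)
(i) forbidden (ΔL, ΔJ fail)
Total allowed: 2 of 9.

2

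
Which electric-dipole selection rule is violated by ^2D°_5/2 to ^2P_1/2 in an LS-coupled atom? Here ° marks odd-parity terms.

Parity must change: odd → even — ✓.
ΔS = 0: S: 1/2 → 1/2 — ✓.
ΔL = 0, ±1 (not L=0↔0): L: 2 → 1, ΔL = -1 — ✓.
ΔJ = 0, ±1 (not J=0↔0): J: 5/2 → 1/2, ΔJ = -2 — ✗.

the ΔJ = 0, ±1 rule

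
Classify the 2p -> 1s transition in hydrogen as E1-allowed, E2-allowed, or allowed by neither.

E1

Δl = 0 − 1 = -1; l_i + l_f = 1.
E1 (Δl = ±1): satisfied.
E2 (Δl = 0,±2, l_i+l_f ≥ 2): not satisfied.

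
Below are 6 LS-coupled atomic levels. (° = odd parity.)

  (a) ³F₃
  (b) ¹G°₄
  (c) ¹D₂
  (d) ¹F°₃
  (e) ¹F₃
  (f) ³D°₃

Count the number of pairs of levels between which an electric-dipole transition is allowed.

4

(a)–(b): forbidden (ΔS).
(a)–(c): forbidden (parity, ΔS).
(a)–(d): forbidden (ΔS).
(a)–(e): forbidden (parity, ΔS).
(a)–(f): allowed.
(b)–(c): forbidden (ΔL, ΔJ).
(b)–(d): forbidden (parity).
(b)–(e): allowed.
(b)–(f): forbidden (parity, ΔS, ΔL).
(c)–(d): allowed.
(c)–(e): forbidden (parity).
(c)–(f): forbidden (ΔS).
(d)–(e): allowed.
(d)–(f): forbidden (parity, ΔS).
(e)–(f): forbidden (ΔS).
Allowed pairs: 4 of 15.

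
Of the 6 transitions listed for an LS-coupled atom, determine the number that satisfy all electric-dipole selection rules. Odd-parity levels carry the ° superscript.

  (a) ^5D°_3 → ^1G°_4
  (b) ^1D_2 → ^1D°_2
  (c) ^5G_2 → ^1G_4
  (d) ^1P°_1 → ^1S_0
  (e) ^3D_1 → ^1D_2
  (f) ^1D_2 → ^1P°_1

(a) forbidden (parity, ΔS, ΔL fail)
(b) allowed
(c) forbidden (parity, ΔS, ΔJ fail)
(d) allowed
(e) forbidden (parity, ΔS fail)
(f) allowed
Total allowed: 3 of 6.

3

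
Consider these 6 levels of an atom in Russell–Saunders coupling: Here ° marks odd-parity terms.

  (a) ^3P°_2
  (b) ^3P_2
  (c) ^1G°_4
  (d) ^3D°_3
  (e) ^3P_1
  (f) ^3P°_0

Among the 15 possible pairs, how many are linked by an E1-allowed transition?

4

(a)–(b): allowed.
(a)–(c): forbidden (parity, ΔS, ΔL, ΔJ).
(a)–(d): forbidden (parity).
(a)–(e): allowed.
(a)–(f): forbidden (parity, ΔJ).
(b)–(c): forbidden (ΔS, ΔL, ΔJ).
(b)–(d): allowed.
(b)–(e): forbidden (parity).
(b)–(f): forbidden (ΔJ).
(c)–(d): forbidden (parity, ΔS, ΔL).
(c)–(e): forbidden (ΔS, ΔL, ΔJ).
(c)–(f): forbidden (parity, ΔS, ΔL, ΔJ).
(d)–(e): forbidden (ΔJ).
(d)–(f): forbidden (parity, ΔJ).
(e)–(f): allowed.
Allowed pairs: 4 of 15.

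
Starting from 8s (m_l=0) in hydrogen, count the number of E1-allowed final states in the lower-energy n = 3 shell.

E1 requires Δl = ±1, so l_f ∈ {-1, 1}; with 0 ≤ l_f ≤ n_f−1 = 2, the allowed l_f values are {1}.
For l_f = 1: m_f ∈ {m_i−1, m_i, m_i+1} ∩ [−1, 1] = {-1, 0, 1} → 3 states.
Total: 3.

3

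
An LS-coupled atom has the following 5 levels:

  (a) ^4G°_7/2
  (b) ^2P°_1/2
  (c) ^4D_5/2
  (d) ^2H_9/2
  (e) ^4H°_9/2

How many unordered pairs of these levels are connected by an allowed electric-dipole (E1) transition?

0

(a)–(b): forbidden (parity, ΔS, ΔL, ΔJ).
(a)–(c): forbidden (ΔL).
(a)–(d): forbidden (ΔS).
(a)–(e): forbidden (parity).
(b)–(c): forbidden (ΔS, ΔJ).
(b)–(d): forbidden (ΔL, ΔJ).
(b)–(e): forbidden (parity, ΔS, ΔL, ΔJ).
(c)–(d): forbidden (parity, ΔS, ΔL, ΔJ).
(c)–(e): forbidden (ΔL, ΔJ).
(d)–(e): forbidden (ΔS).
Allowed pairs: 0 of 10.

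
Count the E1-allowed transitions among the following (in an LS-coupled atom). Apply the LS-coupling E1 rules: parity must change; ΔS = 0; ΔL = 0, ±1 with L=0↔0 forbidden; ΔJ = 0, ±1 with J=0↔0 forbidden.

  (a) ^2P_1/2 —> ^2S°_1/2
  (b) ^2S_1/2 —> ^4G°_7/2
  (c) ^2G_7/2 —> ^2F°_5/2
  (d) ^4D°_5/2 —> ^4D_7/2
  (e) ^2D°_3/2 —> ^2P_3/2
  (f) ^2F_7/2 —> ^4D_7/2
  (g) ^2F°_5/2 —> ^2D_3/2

(a) allowed
(b) forbidden (ΔS, ΔL, ΔJ fail)
(c) allowed
(d) allowed
(e) allowed
(f) forbidden (parity, ΔS fail)
(g) allowed
Total allowed: 5 of 7.

5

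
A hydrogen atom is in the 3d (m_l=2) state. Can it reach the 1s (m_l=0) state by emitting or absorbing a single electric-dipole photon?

l: 2 → 0 (Δl = -2). Δl = ±1 fails.
Δm_l = 0 − (2) = -2. E1 requires Δm_l = 0, ±1: fails.
The transition is electric-dipole forbidden.

forbidden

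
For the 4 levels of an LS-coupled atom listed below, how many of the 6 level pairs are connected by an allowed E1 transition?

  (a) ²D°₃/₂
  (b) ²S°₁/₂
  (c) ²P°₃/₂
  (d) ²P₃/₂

3

(a)–(b): forbidden (parity, ΔL).
(a)–(c): forbidden (parity).
(a)–(d): allowed.
(b)–(c): forbidden (parity).
(b)–(d): allowed.
(c)–(d): allowed.
Allowed pairs: 3 of 6.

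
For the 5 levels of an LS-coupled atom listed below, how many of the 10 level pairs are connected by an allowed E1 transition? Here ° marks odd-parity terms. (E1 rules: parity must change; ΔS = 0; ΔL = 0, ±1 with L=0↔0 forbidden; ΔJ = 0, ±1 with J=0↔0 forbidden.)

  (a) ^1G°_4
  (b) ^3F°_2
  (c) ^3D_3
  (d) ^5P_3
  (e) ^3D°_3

2

(a)–(b): forbidden (parity, ΔS, ΔJ).
(a)–(c): forbidden (ΔS, ΔL).
(a)–(d): forbidden (ΔS, ΔL).
(a)–(e): forbidden (parity, ΔS, ΔL).
(b)–(c): allowed.
(b)–(d): forbidden (ΔS, ΔL).
(b)–(e): forbidden (parity).
(c)–(d): forbidden (parity, ΔS).
(c)–(e): allowed.
(d)–(e): forbidden (ΔS).
Allowed pairs: 2 of 10.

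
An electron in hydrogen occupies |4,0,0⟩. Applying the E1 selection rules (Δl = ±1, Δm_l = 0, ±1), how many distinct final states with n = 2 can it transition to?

E1 requires Δl = ±1, so l_f ∈ {-1, 1}; with 0 ≤ l_f ≤ n_f−1 = 1, the allowed l_f values are {1}.
For l_f = 1: m_f ∈ {m_i−1, m_i, m_i+1} ∩ [−1, 1] = {-1, 0, 1} → 3 states.
Total: 3.

3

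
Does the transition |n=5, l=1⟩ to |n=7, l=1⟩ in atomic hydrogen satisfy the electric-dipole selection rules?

forbidden

Δl = 1 − 1 = +0; the E1 rule Δl = ±1 is violated.
The transition is electric-dipole forbidden.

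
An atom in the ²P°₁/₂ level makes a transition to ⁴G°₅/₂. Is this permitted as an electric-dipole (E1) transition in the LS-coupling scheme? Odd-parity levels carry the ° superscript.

Reading off the term symbols: S 1/2→3/2, L 1→4, J 1/2→5/2, parity odd→odd.
Parity must change: odd → odd — violated.
ΔS = 0: S: 1/2 → 3/2 — violated.
ΔL = 0, ±1 (not L=0↔0): L: 1 → 4, ΔL = +3 — violated.
ΔJ = 0, ±1 (not J=0↔0): J: 1/2 → 5/2, ΔJ = +2 — violated.
Rule(s) violated: parity, ΔS, ΔL, ΔJ.

forbidden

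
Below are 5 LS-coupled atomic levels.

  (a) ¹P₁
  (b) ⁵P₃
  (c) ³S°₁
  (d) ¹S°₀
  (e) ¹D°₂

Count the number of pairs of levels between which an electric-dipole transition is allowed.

(a)–(b): forbidden (parity, ΔS, ΔJ).
(a)–(c): forbidden (ΔS).
(a)–(d): allowed.
(a)–(e): allowed.
(b)–(c): forbidden (ΔS, ΔJ).
(b)–(d): forbidden (ΔS, ΔJ).
(b)–(e): forbidden (ΔS).
(c)–(d): forbidden (parity, ΔS, ΔL).
(c)–(e): forbidden (parity, ΔS, ΔL).
(d)–(e): forbidden (parity, ΔL, ΔJ).
Allowed pairs: 2 of 10.

2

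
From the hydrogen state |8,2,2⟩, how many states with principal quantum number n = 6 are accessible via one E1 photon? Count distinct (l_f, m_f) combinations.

4

E1 requires Δl = ±1, so l_f ∈ {1, 3}; with 0 ≤ l_f ≤ n_f−1 = 5, the allowed l_f values are {1, 3}.
For l_f = 1: m_f ∈ {m_i−1, m_i, m_i+1} ∩ [−1, 1] = {1} → 1 state.
For l_f = 3: m_f ∈ {m_i−1, m_i, m_i+1} ∩ [−3, 3] = {1, 2, 3} → 3 states.
Total: 4.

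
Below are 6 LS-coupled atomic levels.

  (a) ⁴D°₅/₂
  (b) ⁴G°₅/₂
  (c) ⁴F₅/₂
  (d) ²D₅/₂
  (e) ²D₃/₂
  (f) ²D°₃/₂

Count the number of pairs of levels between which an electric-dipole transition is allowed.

(a)–(b): forbidden (parity, ΔL).
(a)–(c): allowed.
(a)–(d): forbidden (ΔS).
(a)–(e): forbidden (ΔS).
(a)–(f): forbidden (parity, ΔS).
(b)–(c): allowed.
(b)–(d): forbidden (ΔS, ΔL).
(b)–(e): forbidden (ΔS, ΔL).
(b)–(f): forbidden (parity, ΔS, ΔL).
(c)–(d): forbidden (parity, ΔS).
(c)–(e): forbidden (parity, ΔS).
(c)–(f): forbidden (ΔS).
(d)–(e): forbidden (parity).
(d)–(f): allowed.
(e)–(f): allowed.
Allowed pairs: 4 of 15.

4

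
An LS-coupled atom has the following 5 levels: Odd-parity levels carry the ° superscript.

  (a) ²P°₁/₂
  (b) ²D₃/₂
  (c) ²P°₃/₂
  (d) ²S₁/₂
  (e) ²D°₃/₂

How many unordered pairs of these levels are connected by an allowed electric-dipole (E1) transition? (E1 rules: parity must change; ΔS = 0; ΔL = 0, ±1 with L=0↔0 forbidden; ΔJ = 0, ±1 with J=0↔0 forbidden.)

(a)–(b): allowed.
(a)–(c): forbidden (parity).
(a)–(d): allowed.
(a)–(e): forbidden (parity).
(b)–(c): allowed.
(b)–(d): forbidden (parity, ΔL).
(b)–(e): allowed.
(c)–(d): allowed.
(c)–(e): forbidden (parity).
(d)–(e): forbidden (ΔL).
Allowed pairs: 5 of 10.

5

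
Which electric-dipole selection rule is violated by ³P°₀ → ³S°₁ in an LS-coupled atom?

Reading off the term symbols: S 1→1, L 1→0, J 0→1, parity odd→odd.
ΔL = 0, ±1 (not L=0↔0): L: 1 → 0, ΔL = -1 — ✓.
ΔJ = 0, ±1 (not J=0↔0): J: 0 → 1, ΔJ = +1 — ✓.
Parity must change: odd → odd — ✗.
ΔS = 0: S: 1 → 1 — ✓.

parity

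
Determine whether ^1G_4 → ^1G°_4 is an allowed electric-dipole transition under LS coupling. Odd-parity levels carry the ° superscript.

Parity must change: even → odd — satisfied.
ΔS = 0: S: 0 → 0 — satisfied.
ΔL = 0, ±1 (not L=0↔0): L: 4 → 4, ΔL = +0 — satisfied.
ΔJ = 0, ±1 (not J=0↔0): J: 4 → 4, ΔJ = +0 — satisfied.
All four E1 rules are satisfied.

allowed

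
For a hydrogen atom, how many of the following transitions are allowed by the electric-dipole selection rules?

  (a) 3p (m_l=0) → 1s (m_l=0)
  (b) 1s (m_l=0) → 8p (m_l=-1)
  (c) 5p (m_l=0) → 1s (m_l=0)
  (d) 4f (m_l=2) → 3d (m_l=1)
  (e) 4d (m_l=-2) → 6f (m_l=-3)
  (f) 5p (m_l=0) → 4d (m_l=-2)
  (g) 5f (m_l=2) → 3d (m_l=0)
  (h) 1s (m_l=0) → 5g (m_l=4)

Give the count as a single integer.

5

(a) allowed
(b) allowed
(c) allowed
(d) allowed
(e) allowed
(f) forbidden — Δm_l = -2 (E1 requires Δm_l = 0, ±1)
(g) forbidden — Δm_l = -2 (E1 requires Δm_l = 0, ±1)
(h) forbidden — Δl = +4 (E1 requires Δl = ±1); Δm_l = +4 (E1 requires Δm_l = 0, ±1)
Total allowed: 5 of 8.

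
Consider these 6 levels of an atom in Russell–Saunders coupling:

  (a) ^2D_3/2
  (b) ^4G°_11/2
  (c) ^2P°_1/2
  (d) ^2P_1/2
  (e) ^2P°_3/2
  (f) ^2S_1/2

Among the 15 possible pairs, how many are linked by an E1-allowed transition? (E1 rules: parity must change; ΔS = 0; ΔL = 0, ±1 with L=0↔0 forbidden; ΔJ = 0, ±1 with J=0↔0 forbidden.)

(a)–(b): forbidden (ΔS, ΔL, ΔJ).
(a)–(c): allowed.
(a)–(d): forbidden (parity).
(a)–(e): allowed.
(a)–(f): forbidden (parity, ΔL).
(b)–(c): forbidden (parity, ΔS, ΔL, ΔJ).
(b)–(d): forbidden (ΔS, ΔL, ΔJ).
(b)–(e): forbidden (parity, ΔS, ΔL, ΔJ).
(b)–(f): forbidden (ΔS, ΔL, ΔJ).
(c)–(d): allowed.
(c)–(e): forbidden (parity).
(c)–(f): allowed.
(d)–(e): allowed.
(d)–(f): forbidden (parity).
(e)–(f): allowed.
Allowed pairs: 6 of 15.

6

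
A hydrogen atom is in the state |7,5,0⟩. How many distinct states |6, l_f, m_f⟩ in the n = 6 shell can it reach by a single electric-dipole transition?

E1 requires Δl = ±1, so l_f ∈ {4, 6}; with 0 ≤ l_f ≤ n_f−1 = 5, the allowed l_f values are {4}.
For l_f = 4: m_f ∈ {m_i−1, m_i, m_i+1} ∩ [−4, 4] = {-1, 0, 1} → 3 states.
Total: 3.

3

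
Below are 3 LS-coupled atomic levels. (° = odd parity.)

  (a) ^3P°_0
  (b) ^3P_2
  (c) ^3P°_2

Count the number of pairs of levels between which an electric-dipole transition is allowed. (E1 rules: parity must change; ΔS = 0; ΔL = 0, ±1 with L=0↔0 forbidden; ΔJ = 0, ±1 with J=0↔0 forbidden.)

(a)–(b): forbidden (ΔJ).
(a)–(c): forbidden (parity, ΔJ).
(b)–(c): allowed.
Allowed pairs: 1 of 3.

1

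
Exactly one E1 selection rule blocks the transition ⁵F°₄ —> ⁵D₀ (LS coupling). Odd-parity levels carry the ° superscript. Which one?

the ΔJ = 0, ±1 rule

Parity must change: odd → even — passes.
ΔS = 0: S: 2 → 2 — passes.
ΔL = 0, ±1 (not L=0↔0): L: 3 → 2, ΔL = -1 — passes.
ΔJ = 0, ±1 (not J=0↔0): J: 4 → 0, ΔJ = -4 — fails.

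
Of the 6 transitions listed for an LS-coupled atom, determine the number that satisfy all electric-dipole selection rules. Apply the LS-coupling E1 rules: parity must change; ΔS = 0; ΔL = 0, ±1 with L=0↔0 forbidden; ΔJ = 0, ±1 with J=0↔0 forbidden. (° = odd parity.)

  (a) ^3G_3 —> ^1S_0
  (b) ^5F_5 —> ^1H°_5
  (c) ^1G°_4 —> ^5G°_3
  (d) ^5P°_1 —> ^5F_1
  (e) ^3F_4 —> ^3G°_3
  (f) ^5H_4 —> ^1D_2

(a) forbidden (parity, ΔS, ΔL, ΔJ fail)
(b) forbidden (ΔS, ΔL fail)
(c) forbidden (parity, ΔS fail)
(d) forbidden (ΔL fails)
(e) allowed
(f) forbidden (parity, ΔS, ΔL, ΔJ fail)
Total allowed: 1 of 6.

1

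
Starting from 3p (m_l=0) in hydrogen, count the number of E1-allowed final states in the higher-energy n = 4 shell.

4

E1 requires Δl = ±1, so l_f ∈ {0, 2}; with 0 ≤ l_f ≤ n_f−1 = 3, the allowed l_f values are {0, 2}.
For l_f = 0: m_f ∈ {m_i−1, m_i, m_i+1} ∩ [−0, 0] = {0} → 1 state.
For l_f = 2: m_f ∈ {m_i−1, m_i, m_i+1} ∩ [−2, 2] = {-1, 0, 1} → 3 states.
Total: 4.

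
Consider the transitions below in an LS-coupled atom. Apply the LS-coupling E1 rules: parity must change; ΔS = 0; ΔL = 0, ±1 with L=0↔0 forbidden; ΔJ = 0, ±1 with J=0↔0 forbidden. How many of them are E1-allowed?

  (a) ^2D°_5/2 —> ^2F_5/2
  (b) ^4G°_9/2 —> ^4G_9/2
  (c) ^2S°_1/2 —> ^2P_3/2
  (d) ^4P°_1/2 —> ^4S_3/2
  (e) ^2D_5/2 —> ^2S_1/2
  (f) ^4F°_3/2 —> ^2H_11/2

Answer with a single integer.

4

(a) allowed
(b) allowed
(c) allowed
(d) allowed
(e) forbidden (parity, ΔL, ΔJ fail)
(f) forbidden (ΔS, ΔL, ΔJ fail)
Total allowed: 4 of 6.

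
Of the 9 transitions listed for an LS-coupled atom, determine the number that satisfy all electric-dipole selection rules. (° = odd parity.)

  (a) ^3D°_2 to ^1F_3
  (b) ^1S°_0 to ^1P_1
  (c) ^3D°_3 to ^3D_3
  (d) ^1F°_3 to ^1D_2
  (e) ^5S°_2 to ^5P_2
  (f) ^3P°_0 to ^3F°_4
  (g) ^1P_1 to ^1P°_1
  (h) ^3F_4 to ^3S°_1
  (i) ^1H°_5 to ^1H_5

6

(a) forbidden (ΔS fails)
(b) allowed
(c) allowed
(d) allowed
(e) allowed
(f) forbidden (parity, ΔL, ΔJ fail)
(g) allowed
(h) forbidden (ΔL, ΔJ fail)
(i) allowed
Total allowed: 6 of 9.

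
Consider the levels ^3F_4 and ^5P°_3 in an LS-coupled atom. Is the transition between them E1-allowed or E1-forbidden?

forbidden

Reading off the term symbols: S 1→2, L 3→1, J 4→3, parity even→odd.
Parity must change: even → odd — satisfied.
ΔS = 0: S: 1 → 2 — violated.
ΔL = 0, ±1 (not L=0↔0): L: 3 → 1, ΔL = -2 — violated.
ΔJ = 0, ±1 (not J=0↔0): J: 4 → 3, ΔJ = -1 — satisfied.
Rule(s) violated: ΔS, ΔL.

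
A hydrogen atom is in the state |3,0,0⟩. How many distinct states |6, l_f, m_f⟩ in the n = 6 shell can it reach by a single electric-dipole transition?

3

E1 requires Δl = ±1, so l_f ∈ {-1, 1}; with 0 ≤ l_f ≤ n_f−1 = 5, the allowed l_f values are {1}.
For l_f = 1: m_f ∈ {m_i−1, m_i, m_i+1} ∩ [−1, 1] = {-1, 0, 1} → 3 states.
Total: 3.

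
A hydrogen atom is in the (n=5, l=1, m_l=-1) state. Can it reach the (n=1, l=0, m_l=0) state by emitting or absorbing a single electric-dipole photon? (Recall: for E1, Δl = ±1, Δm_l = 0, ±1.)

Δl = 0 − 1 = -1; the E1 rule Δl = ±1 is ok.
m_l: -1 → 0 (Δm_l = +1). |Δm_l| ≤ 1 ok.
All E1 selection rules are satisfied.

allowed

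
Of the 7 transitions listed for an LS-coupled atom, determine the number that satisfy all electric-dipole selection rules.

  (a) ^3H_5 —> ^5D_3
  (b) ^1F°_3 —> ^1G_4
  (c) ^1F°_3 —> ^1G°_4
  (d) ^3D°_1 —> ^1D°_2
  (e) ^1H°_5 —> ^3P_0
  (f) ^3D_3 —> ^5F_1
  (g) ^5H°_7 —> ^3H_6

1

(a) forbidden (parity, ΔS, ΔL, ΔJ fail)
(b) allowed
(c) forbidden (parity fails)
(d) forbidden (parity, ΔS fail)
(e) forbidden (ΔS, ΔL, ΔJ fail)
(f) forbidden (parity, ΔS, ΔJ fail)
(g) forbidden (ΔS fails)
Total allowed: 1 of 7.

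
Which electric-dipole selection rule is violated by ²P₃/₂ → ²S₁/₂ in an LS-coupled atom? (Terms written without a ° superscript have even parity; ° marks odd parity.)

Reading off the term symbols: S 1/2→1/2, L 1→0, J 3/2→1/2, parity even→even.
ΔJ = 0, ±1 (not J=0↔0): J: 3/2 → 1/2, ΔJ = -1 — ok.
Parity must change: even → even — fails.
ΔS = 0: S: 1/2 → 1/2 — ok.
ΔL = 0, ±1 (not L=0↔0): L: 1 → 0, ΔL = -1 — ok.

parity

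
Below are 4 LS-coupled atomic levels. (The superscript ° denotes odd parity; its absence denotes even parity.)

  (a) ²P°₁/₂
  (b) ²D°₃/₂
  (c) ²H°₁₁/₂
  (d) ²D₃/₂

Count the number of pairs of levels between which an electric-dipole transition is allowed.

(a)–(b): forbidden (parity).
(a)–(c): forbidden (parity, ΔL, ΔJ).
(a)–(d): allowed.
(b)–(c): forbidden (parity, ΔL, ΔJ).
(b)–(d): allowed.
(c)–(d): forbidden (ΔL, ΔJ).
Allowed pairs: 2 of 6.

2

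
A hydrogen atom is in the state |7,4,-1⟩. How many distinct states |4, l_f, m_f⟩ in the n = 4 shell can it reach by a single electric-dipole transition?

E1 requires Δl = ±1, so l_f ∈ {3, 5}; with 0 ≤ l_f ≤ n_f−1 = 3, the allowed l_f values are {3}.
For l_f = 3: m_f ∈ {m_i−1, m_i, m_i+1} ∩ [−3, 3] = {-2, -1, 0} → 3 states.
Total: 3.

3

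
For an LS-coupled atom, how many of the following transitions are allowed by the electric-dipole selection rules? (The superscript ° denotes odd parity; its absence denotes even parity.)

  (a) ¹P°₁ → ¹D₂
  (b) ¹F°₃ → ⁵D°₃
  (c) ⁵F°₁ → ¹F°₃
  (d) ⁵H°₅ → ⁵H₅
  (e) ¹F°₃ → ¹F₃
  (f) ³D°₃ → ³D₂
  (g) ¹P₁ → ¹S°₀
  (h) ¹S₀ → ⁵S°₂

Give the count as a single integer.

5

(a) allowed
(b) forbidden (parity, ΔS fail)
(c) forbidden (parity, ΔS, ΔJ fail)
(d) allowed
(e) allowed
(f) allowed
(g) allowed
(h) forbidden (ΔS, ΔL, ΔJ fail)
Total allowed: 5 of 8.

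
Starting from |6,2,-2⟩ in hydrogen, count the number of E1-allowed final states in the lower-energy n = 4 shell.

E1 requires Δl = ±1, so l_f ∈ {1, 3}; with 0 ≤ l_f ≤ n_f−1 = 3, the allowed l_f values are {1, 3}.
For l_f = 1: m_f ∈ {m_i−1, m_i, m_i+1} ∩ [−1, 1] = {-1} → 1 state.
For l_f = 3: m_f ∈ {m_i−1, m_i, m_i+1} ∩ [−3, 3] = {-3, -2, -1} → 3 states.
Total: 4.

4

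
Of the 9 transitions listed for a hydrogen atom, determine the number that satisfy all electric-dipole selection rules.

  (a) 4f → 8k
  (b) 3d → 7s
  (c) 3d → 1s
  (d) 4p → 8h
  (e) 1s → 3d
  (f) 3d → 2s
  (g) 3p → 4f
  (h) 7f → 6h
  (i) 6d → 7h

(a) forbidden — Δl = +4 (E1 requires Δl = ±1)
(b) forbidden — Δl = -2 (E1 requires Δl = ±1)
(c) forbidden — Δl = -2 (E1 requires Δl = ±1)
(d) forbidden — Δl = +4 (E1 requires Δl = ±1)
(e) forbidden — Δl = +2 (E1 requires Δl = ±1)
(f) forbidden — Δl = -2 (E1 requires Δl = ±1)
(g) forbidden — Δl = +2 (E1 requires Δl = ±1)
(h) forbidden — Δl = +2 (E1 requires Δl = ±1)
(i) forbidden — Δl = +3 (E1 requires Δl = ±1)
Total allowed: 0 of 9.

0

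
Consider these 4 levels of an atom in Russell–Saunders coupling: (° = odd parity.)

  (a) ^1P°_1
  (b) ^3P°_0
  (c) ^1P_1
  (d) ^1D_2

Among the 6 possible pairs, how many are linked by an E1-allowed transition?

2

(a)–(b): forbidden (parity, ΔS).
(a)–(c): allowed.
(a)–(d): allowed.
(b)–(c): forbidden (ΔS).
(b)–(d): forbidden (ΔS, ΔJ).
(c)–(d): forbidden (parity).
Allowed pairs: 2 of 6.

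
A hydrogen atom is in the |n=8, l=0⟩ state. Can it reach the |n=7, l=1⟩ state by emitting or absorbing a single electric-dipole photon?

allowed

Δl = 1 − 0 = +1; the E1 rule Δl = ±1 is ✓.
All E1 selection rules are satisfied.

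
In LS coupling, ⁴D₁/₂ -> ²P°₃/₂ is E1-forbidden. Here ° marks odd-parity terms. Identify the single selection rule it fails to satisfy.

ΔJ = 0, ±1 (not J=0↔0): J: 1/2 → 3/2, ΔJ = +1 — satisfied.
ΔS = 0: S: 3/2 → 1/2 — violated.
ΔL = 0, ±1 (not L=0↔0): L: 2 → 1, ΔL = -1 — satisfied.
Parity must change: even → odd — satisfied.

the ΔS = 0 rule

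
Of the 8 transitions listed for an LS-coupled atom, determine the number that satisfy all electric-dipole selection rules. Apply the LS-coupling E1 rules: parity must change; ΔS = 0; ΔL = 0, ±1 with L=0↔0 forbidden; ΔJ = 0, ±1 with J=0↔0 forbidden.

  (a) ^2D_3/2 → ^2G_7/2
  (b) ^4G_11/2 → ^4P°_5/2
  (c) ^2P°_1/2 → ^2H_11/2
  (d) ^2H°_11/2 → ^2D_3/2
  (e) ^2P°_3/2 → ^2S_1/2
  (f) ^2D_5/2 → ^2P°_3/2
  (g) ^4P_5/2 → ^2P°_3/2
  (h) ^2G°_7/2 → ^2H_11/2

2

(a) forbidden (parity, ΔL, ΔJ fail)
(b) forbidden (ΔL, ΔJ fail)
(c) forbidden (ΔL, ΔJ fail)
(d) forbidden (ΔL, ΔJ fail)
(e) allowed
(f) allowed
(g) forbidden (ΔS fails)
(h) forbidden (ΔJ fails)
Total allowed: 2 of 8.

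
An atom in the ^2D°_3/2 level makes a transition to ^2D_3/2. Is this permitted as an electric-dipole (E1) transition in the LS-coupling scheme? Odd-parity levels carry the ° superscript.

allowed

Reading off the term symbols: S 1/2→1/2, L 2→2, J 3/2→3/2, parity odd→even.
ΔJ = 0, ±1 (not J=0↔0): J: 3/2 → 3/2, ΔJ = +0 — ok.
ΔL = 0, ±1 (not L=0↔0): L: 2 → 2, ΔL = +0 — ok.
ΔS = 0: S: 1/2 → 1/2 — ok.
Parity must change: odd → even — ok.
All four E1 rules are satisfied.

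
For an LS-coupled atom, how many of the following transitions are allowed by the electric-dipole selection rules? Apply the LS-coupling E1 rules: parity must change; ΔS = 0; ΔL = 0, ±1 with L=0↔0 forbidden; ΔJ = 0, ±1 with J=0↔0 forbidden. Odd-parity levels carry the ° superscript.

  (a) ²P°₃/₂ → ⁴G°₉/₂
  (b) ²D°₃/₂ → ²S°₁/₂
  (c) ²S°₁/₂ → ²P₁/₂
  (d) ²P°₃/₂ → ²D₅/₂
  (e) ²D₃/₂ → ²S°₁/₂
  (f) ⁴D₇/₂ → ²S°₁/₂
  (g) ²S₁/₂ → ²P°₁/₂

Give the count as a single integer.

(a) forbidden (parity, ΔS, ΔL, ΔJ fail)
(b) forbidden (parity, ΔL fail)
(c) allowed
(d) allowed
(e) forbidden (ΔL fails)
(f) forbidden (ΔS, ΔL, ΔJ fail)
(g) allowed
Total allowed: 3 of 7.

3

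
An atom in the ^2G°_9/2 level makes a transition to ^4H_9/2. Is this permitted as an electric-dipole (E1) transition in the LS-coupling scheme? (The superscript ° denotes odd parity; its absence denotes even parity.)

Initial level: S=1/2, L=4, J=9/2, parity odd. Final level: S=3/2, L=5, J=9/2, parity even.
Parity must change: odd → even — satisfied.
ΔS = 0: S: 1/2 → 3/2 — violated.
ΔJ = 0, ±1 (not J=0↔0): J: 9/2 → 9/2, ΔJ = +0 — satisfied.
ΔL = 0, ±1 (not L=0↔0): L: 4 → 5, ΔL = +1 — satisfied.
Rule(s) violated: ΔS.

forbidden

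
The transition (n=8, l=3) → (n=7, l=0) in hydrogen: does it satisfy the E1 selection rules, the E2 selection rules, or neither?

neither

Δl = 0 − 3 = -3; l_i + l_f = 3.
E1 (Δl = ±1): not satisfied.
E2 (Δl = 0,±2, l_i+l_f ≥ 2): not satisfied.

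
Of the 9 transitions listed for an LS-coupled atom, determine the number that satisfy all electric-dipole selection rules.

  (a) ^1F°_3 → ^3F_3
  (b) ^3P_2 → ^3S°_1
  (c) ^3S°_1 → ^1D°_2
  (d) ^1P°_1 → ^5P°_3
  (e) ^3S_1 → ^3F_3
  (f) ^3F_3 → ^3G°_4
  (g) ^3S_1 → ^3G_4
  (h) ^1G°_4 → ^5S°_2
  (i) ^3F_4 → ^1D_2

(a) forbidden (ΔS fails)
(b) allowed
(c) forbidden (parity, ΔS, ΔL fail)
(d) forbidden (parity, ΔS, ΔJ fail)
(e) forbidden (parity, ΔL, ΔJ fail)
(f) allowed
(g) forbidden (parity, ΔL, ΔJ fail)
(h) forbidden (parity, ΔS, ΔL, ΔJ fail)
(i) forbidden (parity, ΔS, ΔJ fail)
Total allowed: 2 of 9.

2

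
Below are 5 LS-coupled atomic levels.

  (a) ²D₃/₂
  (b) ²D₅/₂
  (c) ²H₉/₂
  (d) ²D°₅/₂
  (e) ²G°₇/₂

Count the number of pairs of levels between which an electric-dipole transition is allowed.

3

(a)–(b): forbidden (parity).
(a)–(c): forbidden (parity, ΔL, ΔJ).
(a)–(d): allowed.
(a)–(e): forbidden (ΔL, ΔJ).
(b)–(c): forbidden (parity, ΔL, ΔJ).
(b)–(d): allowed.
(b)–(e): forbidden (ΔL).
(c)–(d): forbidden (ΔL, ΔJ).
(c)–(e): allowed.
(d)–(e): forbidden (parity, ΔL).
Allowed pairs: 3 of 10.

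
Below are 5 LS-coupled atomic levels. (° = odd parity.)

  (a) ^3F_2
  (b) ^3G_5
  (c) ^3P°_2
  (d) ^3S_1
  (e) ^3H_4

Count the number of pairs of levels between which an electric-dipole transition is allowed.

(a)–(b): forbidden (parity, ΔJ).
(a)–(c): forbidden (ΔL).
(a)–(d): forbidden (parity, ΔL).
(a)–(e): forbidden (parity, ΔL, ΔJ).
(b)–(c): forbidden (ΔL, ΔJ).
(b)–(d): forbidden (parity, ΔL, ΔJ).
(b)–(e): forbidden (parity).
(c)–(d): allowed.
(c)–(e): forbidden (ΔL, ΔJ).
(d)–(e): forbidden (parity, ΔL, ΔJ).
Allowed pairs: 1 of 10.

1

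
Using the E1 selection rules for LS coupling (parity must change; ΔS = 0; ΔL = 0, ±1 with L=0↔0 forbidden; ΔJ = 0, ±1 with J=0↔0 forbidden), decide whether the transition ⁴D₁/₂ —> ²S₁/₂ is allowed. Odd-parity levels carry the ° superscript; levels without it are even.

forbidden

Parity must change: even → even — violated.
ΔS = 0: S: 3/2 → 1/2 — violated.
ΔL = 0, ±1 (not L=0↔0): L: 2 → 0, ΔL = -2 — violated.
ΔJ = 0, ±1 (not J=0↔0): J: 1/2 → 1/2, ΔJ = +0 — satisfied.
Rule(s) violated: parity, ΔS, ΔL.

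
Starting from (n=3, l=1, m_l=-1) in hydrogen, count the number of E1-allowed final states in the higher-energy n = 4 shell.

4

E1 requires Δl = ±1, so l_f ∈ {0, 2}; with 0 ≤ l_f ≤ n_f−1 = 3, the allowed l_f values are {0, 2}.
For l_f = 0: m_f ∈ {m_i−1, m_i, m_i+1} ∩ [−0, 0] = {0} → 1 state.
For l_f = 2: m_f ∈ {m_i−1, m_i, m_i+1} ∩ [−2, 2] = {-2, -1, 0} → 3 states.
Total: 4.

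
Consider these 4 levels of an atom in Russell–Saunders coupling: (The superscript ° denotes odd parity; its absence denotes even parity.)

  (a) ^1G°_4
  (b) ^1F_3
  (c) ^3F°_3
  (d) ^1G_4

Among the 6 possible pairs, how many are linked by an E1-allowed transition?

(a)–(b): allowed.
(a)–(c): forbidden (parity, ΔS).
(a)–(d): allowed.
(b)–(c): forbidden (ΔS).
(b)–(d): forbidden (parity).
(c)–(d): forbidden (ΔS).
Allowed pairs: 2 of 6.

2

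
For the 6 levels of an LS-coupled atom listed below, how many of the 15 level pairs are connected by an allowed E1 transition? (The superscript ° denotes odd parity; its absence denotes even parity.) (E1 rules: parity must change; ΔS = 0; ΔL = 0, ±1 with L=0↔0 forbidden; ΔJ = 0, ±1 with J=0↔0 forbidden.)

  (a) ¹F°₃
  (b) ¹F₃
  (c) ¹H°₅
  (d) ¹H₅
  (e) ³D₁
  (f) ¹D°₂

(a)–(b): allowed.
(a)–(c): forbidden (parity, ΔL, ΔJ).
(a)–(d): forbidden (ΔL, ΔJ).
(a)–(e): forbidden (ΔS, ΔJ).
(a)–(f): forbidden (parity).
(b)–(c): forbidden (ΔL, ΔJ).
(b)–(d): forbidden (parity, ΔL, ΔJ).
(b)–(e): forbidden (parity, ΔS, ΔJ).
(b)–(f): allowed.
(c)–(d): allowed.
(c)–(e): forbidden (ΔS, ΔL, ΔJ).
(c)–(f): forbidden (parity, ΔL, ΔJ).
(d)–(e): forbidden (parity, ΔS, ΔL, ΔJ).
(d)–(f): forbidden (ΔL, ΔJ).
(e)–(f): forbidden (ΔS).
Allowed pairs: 3 of 15.

3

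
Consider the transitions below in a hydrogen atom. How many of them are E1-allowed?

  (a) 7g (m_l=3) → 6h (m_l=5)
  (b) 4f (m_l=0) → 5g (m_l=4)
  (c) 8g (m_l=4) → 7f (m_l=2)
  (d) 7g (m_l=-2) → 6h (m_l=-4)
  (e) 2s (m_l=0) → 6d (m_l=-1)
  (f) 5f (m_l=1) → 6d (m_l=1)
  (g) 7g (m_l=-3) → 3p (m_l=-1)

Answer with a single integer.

(a) forbidden — Δm_l = +2 (E1 requires Δm_l = 0, ±1)
(b) forbidden — Δm_l = +4 (E1 requires Δm_l = 0, ±1)
(c) forbidden — Δm_l = -2 (E1 requires Δm_l = 0, ±1)
(d) forbidden — Δm_l = -2 (E1 requires Δm_l = 0, ±1)
(e) forbidden — Δl = +2 (E1 requires Δl = ±1)
(f) allowed
(g) forbidden — Δl = -3 (E1 requires Δl = ±1); Δm_l = +2 (E1 requires Δm_l = 0, ±1)
Total allowed: 1 of 7.

1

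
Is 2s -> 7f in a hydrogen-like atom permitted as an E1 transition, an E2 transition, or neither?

Δl = 3 − 0 = +3; l_i + l_f = 3.
E1 (Δl = ±1): not satisfied.
E2 (Δl = 0,±2, l_i+l_f ≥ 2): not satisfied.

neither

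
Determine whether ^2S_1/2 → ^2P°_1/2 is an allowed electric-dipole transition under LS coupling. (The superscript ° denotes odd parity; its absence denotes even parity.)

allowed

Parity must change: even → odd — satisfied.
ΔS = 0: S: 1/2 → 1/2 — satisfied.
ΔL = 0, ±1 (not L=0↔0): L: 0 → 1, ΔL = +1 — satisfied.
ΔJ = 0, ±1 (not J=0↔0): J: 1/2 → 1/2, ΔJ = +0 — satisfied.
All four E1 rules are satisfied.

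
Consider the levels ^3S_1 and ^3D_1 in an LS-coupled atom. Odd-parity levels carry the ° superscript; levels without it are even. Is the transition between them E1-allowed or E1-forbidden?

Initial level: S=1, L=0, J=1, parity even. Final level: S=1, L=2, J=1, parity even.
Parity must change: even → even — violated.
ΔS = 0: S: 1 → 1 — satisfied.
ΔL = 0, ±1 (not L=0↔0): L: 0 → 2, ΔL = +2 — violated.
ΔJ = 0, ±1 (not J=0↔0): J: 1 → 1, ΔJ = +0 — satisfied.
Rule(s) violated: parity, ΔL.

forbidden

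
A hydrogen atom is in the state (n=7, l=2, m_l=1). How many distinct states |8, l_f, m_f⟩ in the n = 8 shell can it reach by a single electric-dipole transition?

E1 requires Δl = ±1, so l_f ∈ {1, 3}; with 0 ≤ l_f ≤ n_f−1 = 7, the allowed l_f values are {1, 3}.
For l_f = 1: m_f ∈ {m_i−1, m_i, m_i+1} ∩ [−1, 1] = {0, 1} → 2 states.
For l_f = 3: m_f ∈ {m_i−1, m_i, m_i+1} ∩ [−3, 3] = {0, 1, 2} → 3 states.
Total: 5.

5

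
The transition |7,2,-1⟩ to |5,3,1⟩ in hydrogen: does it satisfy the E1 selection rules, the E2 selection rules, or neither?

Δl = 3 − 2 = +1; l_i + l_f = 5.
Δm_l = +2.
E1 (Δl = ±1, |Δm_l| ≤ 1): not satisfied.
E2 (Δl = 0,±2, l_i+l_f ≥ 2, |Δm_l| ≤ 2): not satisfied.

neither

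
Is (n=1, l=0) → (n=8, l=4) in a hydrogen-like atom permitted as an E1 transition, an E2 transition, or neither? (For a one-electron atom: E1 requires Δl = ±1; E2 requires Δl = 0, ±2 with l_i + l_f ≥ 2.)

Δl = 4 − 0 = +4; l_i + l_f = 4.
E1 (Δl = ±1): not satisfied.
E2 (Δl = 0,±2, l_i+l_f ≥ 2): not satisfied.

neither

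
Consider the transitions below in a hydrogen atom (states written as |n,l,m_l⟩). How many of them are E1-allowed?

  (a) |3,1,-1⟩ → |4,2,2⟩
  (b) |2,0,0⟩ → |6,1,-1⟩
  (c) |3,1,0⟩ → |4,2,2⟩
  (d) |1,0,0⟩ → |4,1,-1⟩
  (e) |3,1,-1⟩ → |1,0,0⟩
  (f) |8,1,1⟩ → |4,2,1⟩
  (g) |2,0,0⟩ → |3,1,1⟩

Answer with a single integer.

(a) forbidden — Δm_l = +3 (E1 requires Δm_l = 0, ±1)
(b) allowed
(c) forbidden — Δm_l = +2 (E1 requires Δm_l = 0, ±1)
(d) allowed
(e) allowed
(f) allowed
(g) allowed
Total allowed: 5 of 7.

5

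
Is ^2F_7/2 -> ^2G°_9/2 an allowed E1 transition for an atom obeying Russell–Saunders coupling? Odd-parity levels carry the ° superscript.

allowed

Initial level: S=1/2, L=3, J=7/2, parity even. Final level: S=1/2, L=4, J=9/2, parity odd.
ΔS = 0: S: 1/2 → 1/2 — passes.
Parity must change: even → odd — passes.
ΔL = 0, ±1 (not L=0↔0): L: 3 → 4, ΔL = +1 — passes.
ΔJ = 0, ±1 (not J=0↔0): J: 7/2 → 9/2, ΔJ = +1 — passes.
All four E1 rules are satisfied.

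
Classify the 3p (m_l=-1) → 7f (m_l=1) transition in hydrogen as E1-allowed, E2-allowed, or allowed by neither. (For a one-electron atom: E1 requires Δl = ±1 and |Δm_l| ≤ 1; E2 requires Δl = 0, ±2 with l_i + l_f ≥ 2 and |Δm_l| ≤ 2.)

Δl = 3 − 1 = +2; l_i + l_f = 4.
Δm_l = +2.
E1 (Δl = ±1, |Δm_l| ≤ 1): not satisfied.
E2 (Δl = 0,±2, l_i+l_f ≥ 2, |Δm_l| ≤ 2): satisfied.

E2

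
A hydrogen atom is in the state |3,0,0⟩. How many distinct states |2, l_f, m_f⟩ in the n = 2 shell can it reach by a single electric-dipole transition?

E1 requires Δl = ±1, so l_f ∈ {-1, 1}; with 0 ≤ l_f ≤ n_f−1 = 1, the allowed l_f values are {1}.
For l_f = 1: m_f ∈ {m_i−1, m_i, m_i+1} ∩ [−1, 1] = {-1, 0, 1} → 3 states.
Total: 3.

3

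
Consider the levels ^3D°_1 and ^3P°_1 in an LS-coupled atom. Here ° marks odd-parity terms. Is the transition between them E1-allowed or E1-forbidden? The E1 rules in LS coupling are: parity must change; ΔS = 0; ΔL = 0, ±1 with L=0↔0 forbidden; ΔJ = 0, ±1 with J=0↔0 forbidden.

forbidden

Parity must change: odd → odd — ✗.
ΔS = 0: S: 1 → 1 — ✓.
ΔL = 0, ±1 (not L=0↔0): L: 2 → 1, ΔL = -1 — ✓.
ΔJ = 0, ±1 (not J=0↔0): J: 1 → 1, ΔJ = +0 — ✓.
Rule(s) violated: parity.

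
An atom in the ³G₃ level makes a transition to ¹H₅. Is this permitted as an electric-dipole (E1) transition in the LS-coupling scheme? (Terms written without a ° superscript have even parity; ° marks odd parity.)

Parity must change: even → even — fails.
ΔS = 0: S: 1 → 0 — fails.
ΔL = 0, ±1 (not L=0↔0): L: 4 → 5, ΔL = +1 — passes.
ΔJ = 0, ±1 (not J=0↔0): J: 3 → 5, ΔJ = +2 — fails.
Rule(s) violated: parity, ΔS, ΔJ.

forbidden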